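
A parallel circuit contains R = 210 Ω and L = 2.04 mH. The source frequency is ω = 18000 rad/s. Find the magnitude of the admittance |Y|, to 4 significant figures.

27.65 mS

X_L = ωL = 36.72 Ω
Parallel: admittances add. Y = 1/R + 1/(jωL)
Y = (0.004762 − j0.02723) S
|Y| = 0.02765 S → |Z| = 1/|Y| = 36.17 Ω, ∠Z = −∠Y = 80.08°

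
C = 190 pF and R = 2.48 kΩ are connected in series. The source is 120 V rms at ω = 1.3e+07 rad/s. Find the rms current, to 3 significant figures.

X_C = 1/(ωC) = 405 Ω
Z = 2480 − j405 Ω
|Z| = √(2480² + 405²) = 2510 Ω
I = V/|Z| = 120/2510 = 47.8 mA

47.8 mA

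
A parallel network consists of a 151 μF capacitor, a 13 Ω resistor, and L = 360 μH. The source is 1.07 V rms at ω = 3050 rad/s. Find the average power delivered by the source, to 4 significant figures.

88.07 mW

X_L = ωL = 1.098 Ω
X_C = 1/(ωC) = 2.171 Ω
Parallel: admittances add. Y = 1/R + 1/(jωL) + jωC
Y = (0.07692 − j0.4502) S
|Y| = 0.4567 S → |Z| = 1/|Y| = 2.190 Ω, ∠Z = −∠Y = 80.30°
I = V/|Z| = 488.7 mA
P = VI cos φ = 1.07 × 0.4887 × cos(80.30°) = 88.07 mW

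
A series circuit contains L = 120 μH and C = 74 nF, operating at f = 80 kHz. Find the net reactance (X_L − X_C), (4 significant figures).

ω = 2πf = 502700 rad/s
X_L = ωL = 60.32 Ω
X_C = 1/(ωC) = 26.88 Ω
X = 60.32 − 26.88 = 33.43 Ω

33.43 Ω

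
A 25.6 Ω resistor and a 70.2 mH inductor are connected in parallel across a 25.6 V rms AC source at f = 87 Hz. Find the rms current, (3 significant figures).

ω = 2πf = 546.6 rad/s
X_L = ωL = 38.4 Ω
Parallel: admittances add. Y = 1/R + 1/(jωL)
Y = (0.0391 − j0.0261) S
|Y| = 0.0470 S → |Z| = 1/|Y| = 21.3 Ω, ∠Z = −∠Y = 33.7°
I = V/|Z| = 25.6/21.3 = 1.20 A

1.20 A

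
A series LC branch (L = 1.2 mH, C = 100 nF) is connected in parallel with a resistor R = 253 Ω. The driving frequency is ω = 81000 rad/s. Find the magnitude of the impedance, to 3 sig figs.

26.1 Ω

X_L = ωL = 97.2 Ω
X_C = 1/(ωC) = 123 Ω
Branch 1: Z₁ = R = 253 Ω
Branch 2 (series LC): Z₂ = j(X_L − X_C) = −j26.3 Ω
Parallel: Z = Z₁Z₂/(Z₁+Z₂), |Z| = 26.1 Ω, ∠Z = -84.1°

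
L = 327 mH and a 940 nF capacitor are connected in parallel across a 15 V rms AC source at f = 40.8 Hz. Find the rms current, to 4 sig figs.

ω = 2πf = 256.4 rad/s
X_L = ωL = 83.83 Ω
X_C = 1/(ωC) = 4150 Ω
Parallel: admittances add. Y = 1/(jωL) + jωC
Y = (0 − j0.01169) S
|Y| = 0.01169 S → |Z| = 1/|Y| = 85.56 Ω, ∠Z = −∠Y = 90.00°
I = V/|Z| = 15/85.56 = 175.3 mA

175.3 mA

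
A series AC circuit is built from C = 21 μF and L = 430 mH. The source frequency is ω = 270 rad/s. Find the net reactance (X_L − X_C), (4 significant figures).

-60.27 Ω

X_L = ωL = 116.1 Ω
X_C = 1/(ωC) = 176.4 Ω
X = 116.1 − 176.4 = -60.27 Ω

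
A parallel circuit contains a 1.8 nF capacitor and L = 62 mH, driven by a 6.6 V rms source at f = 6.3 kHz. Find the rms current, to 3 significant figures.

2.22 mA

ω = 2πf = 39580 rad/s
X_L = ωL = 2450 Ω
X_C = 1/(ωC) = 14000 Ω
Parallel: admittances add. Y = 1/(jωL) + jωC
Y = (0 − j0.000336) S
|Y| = 0.000336 S → |Z| = 1/|Y| = 2970 Ω, ∠Z = −∠Y = 90.0°
I = V/|Z| = 6.6/2970 = 2.22 mA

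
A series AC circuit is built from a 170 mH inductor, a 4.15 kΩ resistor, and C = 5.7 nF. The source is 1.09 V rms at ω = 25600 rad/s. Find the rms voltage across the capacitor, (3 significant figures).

1.54 V

X_L = ωL = 4350 Ω
X_C = 1/(ωC) = 6850 Ω
Net reactance X = X_L − X_C = -2500 Ω
Z = 4150 − j2500 Ω
|Z| = √(4150² + 2500²) = 4850 Ω
I = V/|Z| = 225 μA
V_C = I·|Z_C| = 0.000225 × 6850 = 1.54 V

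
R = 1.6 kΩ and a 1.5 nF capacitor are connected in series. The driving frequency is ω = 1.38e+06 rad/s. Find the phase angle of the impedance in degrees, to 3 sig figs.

X_C = 1/(ωC) = 483 Ω
Z = 1600 − j483 Ω
|Z| = √(1600² + 483²) = 1670 Ω
∠Z = arctan(-483/1600) = -16.8°

-16.8°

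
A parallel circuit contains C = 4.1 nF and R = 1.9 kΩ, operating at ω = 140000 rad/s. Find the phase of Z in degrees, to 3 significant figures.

X_C = 1/(ωC) = 1740 Ω
Parallel: admittances add. Y = 1/R + jωC
Y = (0.000526 + j0.000574) S
|Y| = 0.000779 S → |Z| = 1/|Y| = 1280 Ω, ∠Z = −∠Y = -47.5°

-47.5°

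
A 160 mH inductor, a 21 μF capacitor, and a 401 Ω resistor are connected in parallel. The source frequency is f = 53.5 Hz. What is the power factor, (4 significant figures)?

ω = 2πf = 336.2 rad/s
X_L = ωL = 53.78 Ω
X_C = 1/(ωC) = 141.7 Ω
Parallel: admittances add. Y = 1/R + 1/(jωL) + jωC
Y = (0.002494 − j0.01153) S
|Y| = 0.01180 S → |Z| = 1/|Y| = 84.74 Ω, ∠Z = −∠Y = 77.80°
cos φ = cos(77.80°) = 0.2113

0.2113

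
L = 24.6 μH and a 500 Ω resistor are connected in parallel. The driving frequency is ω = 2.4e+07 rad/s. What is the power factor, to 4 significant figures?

X_L = ωL = 590.4 Ω
Parallel: admittances add. Y = 1/R + 1/(jωL)
Y = (0.002000 − j0.001694) S
|Y| = 0.002621 S → |Z| = 1/|Y| = 381.6 Ω, ∠Z = −∠Y = 40.26°
cos φ = cos(40.26°) = 0.7631

0.7631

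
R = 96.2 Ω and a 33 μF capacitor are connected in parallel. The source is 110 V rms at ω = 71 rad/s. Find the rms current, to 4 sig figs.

1.172 A

X_C = 1/(ωC) = 426.8 Ω
Parallel: admittances add. Y = 1/R + jωC
Y = (0.01040 + j0.002343) S
|Y| = 0.01066 S → |Z| = 1/|Y| = 93.85 Ω, ∠Z = −∠Y = -12.70°
I = V/|Z| = 110/93.85 = 1.172 A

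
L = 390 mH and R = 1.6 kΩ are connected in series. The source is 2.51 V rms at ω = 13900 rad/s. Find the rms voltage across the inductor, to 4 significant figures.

2.407 V

X_L = ωL = 5421 Ω
Z = 1600 + j5421 Ω
|Z| = √(1600² + 5421²) = 5652 Ω
I = V/|Z| = 444.1 μA
V_L = I·|Z_L| = 0.0004441 × 5421 = 2.407 V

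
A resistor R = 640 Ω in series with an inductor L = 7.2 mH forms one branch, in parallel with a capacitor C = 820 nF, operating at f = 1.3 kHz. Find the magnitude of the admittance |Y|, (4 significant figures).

6.736 mS

ω = 2πf = 8168 rad/s
X_L = ωL = 58.81 Ω
X_C = 1/(ωC) = 149.3 Ω
Branch 1 (R+jX_L): Z₁ = 640.0 + j58.81 Ω, |Z₁| = 642.7 Ω
Branch 2 (−jX_C): Z₂ = −j149.3 Ω
Parallel: Z = Z₁Z₂/(Z₁+Z₂), |Z| = 148.5 Ω, ∠Z = -76.70°
|Y| = 1/|Z| = 6.736 mS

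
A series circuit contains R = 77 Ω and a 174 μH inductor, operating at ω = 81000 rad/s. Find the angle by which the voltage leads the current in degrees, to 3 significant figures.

X_L = ωL = 14.1 Ω
Z = 77.0 + j14.1 Ω
|Z| = √(77.0² + 14.1²) = 78.3 Ω
∠Z = arctan(14.1/77.0) = 10.4°

10.4°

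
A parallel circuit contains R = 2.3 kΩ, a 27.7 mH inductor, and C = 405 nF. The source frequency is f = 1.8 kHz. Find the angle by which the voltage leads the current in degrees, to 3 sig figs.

ω = 2πf = 11310 rad/s
X_L = ωL = 313 Ω
X_C = 1/(ωC) = 218 Ω
Parallel: admittances add. Y = 1/R + 1/(jωL) + jωC
Y = (0.000435 + j0.00139) S
|Y| = 0.00145 S → |Z| = 1/|Y| = 687 Ω, ∠Z = −∠Y = -72.6°

-72.6°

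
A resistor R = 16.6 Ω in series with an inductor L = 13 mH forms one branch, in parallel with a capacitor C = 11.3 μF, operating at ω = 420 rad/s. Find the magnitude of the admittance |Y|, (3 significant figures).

55.9 mS

X_L = ωL = 5.46 Ω
X_C = 1/(ωC) = 211 Ω
Branch 1 (R+jX_L): Z₁ = 16.6 + j5.46 Ω, |Z₁| = 17.5 Ω
Branch 2 (−jX_C): Z₂ = −j211 Ω
Parallel: Z = Z₁Z₂/(Z₁+Z₂), |Z| = 17.9 Ω, ∠Z = 13.6°
|Y| = 1/|Z| = 55.9 mS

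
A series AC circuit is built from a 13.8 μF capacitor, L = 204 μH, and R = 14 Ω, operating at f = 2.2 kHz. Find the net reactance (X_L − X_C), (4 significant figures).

ω = 2πf = 13820 rad/s
X_L = ωL = 2.820 Ω
X_C = 1/(ωC) = 5.242 Ω
X = 2.820 − 5.242 = -2.422 Ω

-2.422 Ω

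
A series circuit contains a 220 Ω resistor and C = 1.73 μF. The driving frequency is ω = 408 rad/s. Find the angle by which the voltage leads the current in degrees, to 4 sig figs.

-81.17°

X_C = 1/(ωC) = 1417 Ω
Z = 220.0 − j1417 Ω
|Z| = √(220.0² + 1417²) = 1434 Ω
∠Z = arctan(-1417/220.0) = -81.17°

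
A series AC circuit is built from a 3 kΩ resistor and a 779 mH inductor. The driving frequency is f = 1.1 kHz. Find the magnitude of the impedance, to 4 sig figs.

6163 Ω

ω = 2πf = 6912 rad/s
X_L = ωL = 5384 Ω
Z = 3000 + j5384 Ω
|Z| = √(3000² + 5384²) = 6163 Ω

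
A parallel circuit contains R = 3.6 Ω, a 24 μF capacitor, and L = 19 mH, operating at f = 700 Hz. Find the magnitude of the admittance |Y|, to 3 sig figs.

293 mS

ω = 2πf = 4398 rad/s
X_L = ωL = 83.6 Ω
X_C = 1/(ωC) = 9.47 Ω
Parallel: admittances add. Y = 1/R + 1/(jωL) + jωC
Y = (0.278 + j0.0936) S
|Y| = 0.293 S → |Z| = 1/|Y| = 3.41 Ω, ∠Z = −∠Y = -18.6°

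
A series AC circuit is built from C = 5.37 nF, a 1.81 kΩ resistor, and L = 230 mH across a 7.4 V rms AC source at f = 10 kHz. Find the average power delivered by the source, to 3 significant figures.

733 μW

ω = 2πf = 62830 rad/s
X_L = ωL = 14500 Ω
X_C = 1/(ωC) = 2960 Ω
Net reactance X = X_L − X_C = 11500 Ω
Z = 1810 + j11500 Ω
|Z| = √(1810² + 11500²) = 11600 Ω
∠Z = arctan(11500/1810) = 81.0°
I = V/|Z| = 636 μA
P = VI cos φ = 7.4 × 0.000636 × cos(81.0°) = 733 μW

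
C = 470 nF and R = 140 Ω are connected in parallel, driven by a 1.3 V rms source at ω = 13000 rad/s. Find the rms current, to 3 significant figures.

X_C = 1/(ωC) = 164 Ω
Parallel: admittances add. Y = 1/R + jωC
Y = (0.00714 + j0.00611) S
|Y| = 0.00940 S → |Z| = 1/|Y| = 106 Ω, ∠Z = −∠Y = -40.5°
I = V/|Z| = 1.3/106 = 12.2 mA

12.2 mA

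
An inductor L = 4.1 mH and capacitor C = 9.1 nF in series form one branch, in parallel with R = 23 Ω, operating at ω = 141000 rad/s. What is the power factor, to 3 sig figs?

0.994

X_L = ωL = 578 Ω
X_C = 1/(ωC) = 779 Ω
Branch 1: Z₁ = R = 23.0 Ω
Branch 2 (series LC): Z₂ = j(X_L − X_C) = −j201 Ω
Parallel: Z = Z₁Z₂/(Z₁+Z₂), |Z| = 22.9 Ω, ∠Z = -6.52°
cos φ = cos(-6.52°) = 0.994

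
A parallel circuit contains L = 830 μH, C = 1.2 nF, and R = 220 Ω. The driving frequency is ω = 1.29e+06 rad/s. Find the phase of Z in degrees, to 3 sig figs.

X_L = ωL = 1070 Ω
X_C = 1/(ωC) = 646 Ω
Parallel: admittances add. Y = 1/R + 1/(jωL) + jωC
Y = (0.00455 + j0.000614) S
|Y| = 0.00459 S → |Z| = 1/|Y| = 218 Ω, ∠Z = −∠Y = -7.69°

-7.69°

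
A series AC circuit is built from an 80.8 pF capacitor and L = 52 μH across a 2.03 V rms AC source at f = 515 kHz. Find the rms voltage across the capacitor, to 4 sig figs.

2.123 V

ω = 2πf = 3.236e+06 rad/s
X_L = ωL = 168.3 Ω
X_C = 1/(ωC) = 3825 Ω
Net reactance X = X_L − X_C = -3656 Ω
Z = − j3656 Ω
|Z| = √(0² + 3656²) = 3656 Ω
I = V/|Z| = 555.2 μA
V_C = I·|Z_C| = 0.0005552 × 3825 = 2.123 V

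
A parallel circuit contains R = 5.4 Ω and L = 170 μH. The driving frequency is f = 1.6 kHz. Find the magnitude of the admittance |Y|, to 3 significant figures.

ω = 2πf = 10050 rad/s
X_L = ωL = 1.71 Ω
Parallel: admittances add. Y = 1/R + 1/(jωL)
Y = (0.185 − j0.585) S
|Y| = 0.614 S → |Z| = 1/|Y| = 1.63 Ω, ∠Z = −∠Y = 72.4°

614 mS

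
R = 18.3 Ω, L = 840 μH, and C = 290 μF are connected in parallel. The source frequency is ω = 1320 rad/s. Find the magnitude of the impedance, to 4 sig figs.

X_L = ωL = 1.109 Ω
X_C = 1/(ωC) = 2.612 Ω
Parallel: admittances add. Y = 1/R + 1/(jωL) + jωC
Y = (0.05464 − j0.5191) S
|Y| = 0.5219 S → |Z| = 1/|Y| = 1.916 Ω, ∠Z = −∠Y = 83.99°

1.916 Ω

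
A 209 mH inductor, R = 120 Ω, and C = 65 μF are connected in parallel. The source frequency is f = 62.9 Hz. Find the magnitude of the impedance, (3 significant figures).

ω = 2πf = 395.2 rad/s
X_L = ωL = 82.6 Ω
X_C = 1/(ωC) = 38.9 Ω
Parallel: admittances add. Y = 1/R + 1/(jωL) + jωC
Y = (0.00833 + j0.0136) S
|Y| = 0.0159 S → |Z| = 1/|Y| = 62.8 Ω, ∠Z = −∠Y = -58.5°

62.8 Ω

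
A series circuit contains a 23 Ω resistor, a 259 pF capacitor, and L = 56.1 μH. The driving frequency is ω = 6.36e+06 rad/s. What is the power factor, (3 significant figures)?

0.0915

X_L = ωL = 357 Ω
X_C = 1/(ωC) = 607 Ω
Net reactance X = X_L − X_C = -250 Ω
Z = 23.0 − j250 Ω
|Z| = √(23.0² + 250²) = 251 Ω
∠Z = arctan(-250/23.0) = -84.7°
cos φ = cos(-84.7°) = 0.0915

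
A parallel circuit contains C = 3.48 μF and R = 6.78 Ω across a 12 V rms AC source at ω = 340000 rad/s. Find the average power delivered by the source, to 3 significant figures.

X_C = 1/(ωC) = 0.845 Ω
Parallel: admittances add. Y = 1/R + jωC
Y = (0.147 + j1.18) S
|Y| = 1.19 S → |Z| = 1/|Y| = 0.839 Ω, ∠Z = −∠Y = -82.9°
I = V/|Z| = 14.3 A
P = VI cos φ = 12 × 14.3 × cos(-82.9°) = 21.2 W

21.2 W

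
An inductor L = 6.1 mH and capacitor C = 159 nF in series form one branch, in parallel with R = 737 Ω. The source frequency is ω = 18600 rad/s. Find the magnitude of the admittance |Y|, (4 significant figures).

X_L = ωL = 113.5 Ω
X_C = 1/(ωC) = 338.1 Ω
Branch 1: Z₁ = R = 737.0 Ω
Branch 2 (series LC): Z₂ = j(X_L − X_C) = −j224.7 Ω
Parallel: Z = Z₁Z₂/(Z₁+Z₂), |Z| = 214.9 Ω, ∠Z = -73.05°
|Y| = 1/|Z| = 4.653 mS

4.653 mS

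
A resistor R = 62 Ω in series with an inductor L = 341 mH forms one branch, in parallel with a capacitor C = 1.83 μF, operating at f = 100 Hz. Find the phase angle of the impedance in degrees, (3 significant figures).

ω = 2πf = 628.3 rad/s
X_L = ωL = 214 Ω
X_C = 1/(ωC) = 870 Ω
Branch 1 (R+jX_L): Z₁ = 62.0 + j214 Ω, |Z₁| = 223 Ω
Branch 2 (−jX_C): Z₂ = −j870 Ω
Parallel: Z = Z₁Z₂/(Z₁+Z₂), |Z| = 295 Ω, ∠Z = 68.5°

68.5°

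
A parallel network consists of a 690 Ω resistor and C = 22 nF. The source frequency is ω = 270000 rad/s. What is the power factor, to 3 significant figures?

X_C = 1/(ωC) = 168 Ω
Parallel: admittances add. Y = 1/R + jωC
Y = (0.00145 + j0.00594) S
|Y| = 0.00611 S → |Z| = 1/|Y| = 164 Ω, ∠Z = −∠Y = -76.3°
cos φ = cos(-76.3°) = 0.237

0.237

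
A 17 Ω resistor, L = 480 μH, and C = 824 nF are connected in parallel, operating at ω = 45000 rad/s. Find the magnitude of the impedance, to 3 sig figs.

X_L = ωL = 21.6 Ω
X_C = 1/(ωC) = 27.0 Ω
Parallel: admittances add. Y = 1/R + 1/(jωL) + jωC
Y = (0.0588 − j0.00922) S
|Y| = 0.0595 S → |Z| = 1/|Y| = 16.8 Ω, ∠Z = −∠Y = 8.90°

16.8 Ω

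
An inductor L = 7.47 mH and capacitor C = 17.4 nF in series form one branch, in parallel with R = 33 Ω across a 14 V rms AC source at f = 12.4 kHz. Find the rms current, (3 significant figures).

ω = 2πf = 77910 rad/s
X_L = ωL = 582 Ω
X_C = 1/(ωC) = 738 Ω
Branch 1: Z₁ = R = 33.0 Ω
Branch 2 (series LC): Z₂ = j(X_L − X_C) = −j156 Ω
Parallel: Z = Z₁Z₂/(Z₁+Z₂), |Z| = 32.3 Ω, ∠Z = -12.0°
I = V/|Z| = 14/32.3 = 434 mA

434 mA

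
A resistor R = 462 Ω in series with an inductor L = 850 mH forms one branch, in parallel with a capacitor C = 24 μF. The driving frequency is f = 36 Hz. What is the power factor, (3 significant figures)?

ω = 2πf = 226.2 rad/s
X_L = ωL = 192 Ω
X_C = 1/(ωC) = 184 Ω
Branch 1 (R+jX_L): Z₁ = 462 + j192 Ω, |Z₁| = 500 Ω
Branch 2 (−jX_C): Z₂ = −j184 Ω
Parallel: Z = Z₁Z₂/(Z₁+Z₂), |Z| = 199 Ω, ∠Z = -68.4°
cos φ = cos(-68.4°) = 0.368

0.368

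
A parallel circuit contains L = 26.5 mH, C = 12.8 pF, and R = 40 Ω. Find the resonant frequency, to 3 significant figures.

ω₀ = 1/√(LC) = 1/√(0.0265 × 1.28e-11) = 1.717e+06 rad/s
f₀ = ω₀/(2π) = 273 kHz

273 kHz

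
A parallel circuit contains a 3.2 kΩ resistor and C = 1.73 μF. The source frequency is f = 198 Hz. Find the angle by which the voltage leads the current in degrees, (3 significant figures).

-81.7°

ω = 2πf = 1244 rad/s
X_C = 1/(ωC) = 465 Ω
Parallel: admittances add. Y = 1/R + jωC
Y = (0.000313 + j0.00215) S
|Y| = 0.00217 S → |Z| = 1/|Y| = 460 Ω, ∠Z = −∠Y = -81.7°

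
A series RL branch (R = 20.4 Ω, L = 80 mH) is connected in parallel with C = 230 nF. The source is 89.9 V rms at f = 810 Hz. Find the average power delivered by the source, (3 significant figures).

ω = 2πf = 5089 rad/s
X_L = ωL = 407 Ω
X_C = 1/(ωC) = 854 Ω
Branch 1 (R+jX_L): Z₁ = 20.4 + j407 Ω, |Z₁| = 408 Ω
Branch 2 (−jX_C): Z₂ = −j854 Ω
Parallel: Z = Z₁Z₂/(Z₁+Z₂), |Z| = 778 Ω, ∠Z = 84.5°
I = V/|Z| = 116 mA
P = VI cos φ = 89.9 × 0.116 × cos(84.5°) = 992 mW

992 mW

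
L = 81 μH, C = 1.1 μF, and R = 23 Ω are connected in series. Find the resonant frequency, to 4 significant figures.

16.86 kHz

ω₀ = 1/√(LC) = 1/√(8.1e-05 × 1.1e-06) = 105900 rad/s
f₀ = ω₀/(2π) = 16.86 kHz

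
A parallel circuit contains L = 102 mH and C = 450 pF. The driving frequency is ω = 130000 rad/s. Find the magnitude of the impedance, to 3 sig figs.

X_L = ωL = 13300 Ω
X_C = 1/(ωC) = 17100 Ω
Parallel: admittances add. Y = 1/(jωL) + jωC
Y = (0 − j1.69e-05) S
|Y| = 1.69e-05 S → |Z| = 1/|Y| = 59100 Ω, ∠Z = −∠Y = 90.0°

59100 Ω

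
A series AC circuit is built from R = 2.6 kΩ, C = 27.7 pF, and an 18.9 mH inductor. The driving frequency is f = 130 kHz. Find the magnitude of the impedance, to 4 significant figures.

28880 Ω

ω = 2πf = 816800 rad/s
X_L = ωL = 15440 Ω
X_C = 1/(ωC) = 44200 Ω
Net reactance X = X_L − X_C = -28760 Ω
Z = 2600 − j28760 Ω
|Z| = √(2600² + 28760²) = 28880 Ω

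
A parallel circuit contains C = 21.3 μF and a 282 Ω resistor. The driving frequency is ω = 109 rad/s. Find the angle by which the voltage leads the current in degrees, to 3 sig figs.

X_C = 1/(ωC) = 431 Ω
Parallel: admittances add. Y = 1/R + jωC
Y = (0.00355 + j0.00232) S
|Y| = 0.00424 S → |Z| = 1/|Y| = 236 Ω, ∠Z = −∠Y = -33.2°

-33.2°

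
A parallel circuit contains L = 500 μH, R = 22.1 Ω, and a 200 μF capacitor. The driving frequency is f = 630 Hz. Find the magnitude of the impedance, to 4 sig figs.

ω = 2πf = 3958 rad/s
X_L = ωL = 1.979 Ω
X_C = 1/(ωC) = 1.263 Ω
Parallel: admittances add. Y = 1/R + 1/(jωL) + jωC
Y = (0.04525 + j0.2864) S
|Y| = 0.2900 S → |Z| = 1/|Y| = 3.449 Ω, ∠Z = −∠Y = -81.02°

3.449 Ω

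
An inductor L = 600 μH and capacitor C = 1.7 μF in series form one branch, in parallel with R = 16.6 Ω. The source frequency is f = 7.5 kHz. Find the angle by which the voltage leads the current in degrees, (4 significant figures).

46.43°

ω = 2πf = 47120 rad/s
X_L = ωL = 28.27 Ω
X_C = 1/(ωC) = 12.48 Ω
Branch 1: Z₁ = R = 16.60 Ω
Branch 2 (series LC): Z₂ = j(X_L − X_C) = j15.79 Ω
Parallel: Z = Z₁Z₂/(Z₁+Z₂), |Z| = 11.44 Ω, ∠Z = 46.43°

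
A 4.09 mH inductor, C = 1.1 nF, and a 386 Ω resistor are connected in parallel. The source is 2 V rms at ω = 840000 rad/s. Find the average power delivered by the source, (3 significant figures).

10.4 mW

X_L = ωL = 3440 Ω
X_C = 1/(ωC) = 1080 Ω
Parallel: admittances add. Y = 1/R + 1/(jωL) + jωC
Y = (0.00259 + j0.000633) S
|Y| = 0.00267 S → |Z| = 1/|Y| = 375 Ω, ∠Z = −∠Y = -13.7°
I = V/|Z| = 5.33 mA
P = VI cos φ = 2 × 0.00533 × cos(-13.7°) = 10.4 mW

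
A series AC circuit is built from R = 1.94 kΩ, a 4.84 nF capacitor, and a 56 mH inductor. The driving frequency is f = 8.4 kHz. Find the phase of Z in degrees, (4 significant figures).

ω = 2πf = 52780 rad/s
X_L = ωL = 2956 Ω
X_C = 1/(ωC) = 3915 Ω
Net reactance X = X_L − X_C = -959.1 Ω
Z = 1940 − j959.1 Ω
|Z| = √(1940² + 959.1²) = 2164 Ω
∠Z = arctan(-959.1/1940) = -26.31°

-26.31°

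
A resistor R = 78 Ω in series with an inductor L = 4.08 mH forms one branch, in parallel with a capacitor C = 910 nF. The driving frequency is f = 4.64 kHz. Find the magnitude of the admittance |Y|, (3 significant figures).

21.0 mS

ω = 2πf = 29150 rad/s
X_L = ωL = 119 Ω
X_C = 1/(ωC) = 37.7 Ω
Branch 1 (R+jX_L): Z₁ = 78.0 + j119 Ω, |Z₁| = 142 Ω
Branch 2 (−jX_C): Z₂ = −j37.7 Ω
Parallel: Z = Z₁Z₂/(Z₁+Z₂), |Z| = 47.6 Ω, ∠Z = -79.4°
|Y| = 1/|Z| = 21.0 mS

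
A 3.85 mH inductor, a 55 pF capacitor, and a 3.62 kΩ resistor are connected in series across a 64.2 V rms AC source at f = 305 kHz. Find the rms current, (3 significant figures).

ω = 2πf = 1.916e+06 rad/s
X_L = ωL = 7380 Ω
X_C = 1/(ωC) = 9490 Ω
Net reactance X = X_L − X_C = -2110 Ω
Z = 3620 − j2110 Ω
|Z| = √(3620² + 2110²) = 4190 Ω
I = V/|Z| = 64.2/4190 = 15.3 mA

15.3 mA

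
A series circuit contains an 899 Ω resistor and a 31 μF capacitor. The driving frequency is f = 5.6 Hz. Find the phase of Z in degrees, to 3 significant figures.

-45.6°

ω = 2πf = 35.19 rad/s
X_C = 1/(ωC) = 917 Ω
Z = 899 − j917 Ω
|Z| = √(899² + 917²) = 1280 Ω
∠Z = arctan(-917/899) = -45.6°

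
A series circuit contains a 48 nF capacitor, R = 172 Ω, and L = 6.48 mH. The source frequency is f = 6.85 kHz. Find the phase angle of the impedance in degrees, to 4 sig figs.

-50.02°

ω = 2πf = 43040 rad/s
X_L = ωL = 278.9 Ω
X_C = 1/(ωC) = 484.0 Ω
Net reactance X = X_L − X_C = -205.1 Ω
Z = 172.0 − j205.1 Ω
|Z| = √(172.0² + 205.1²) = 267.7 Ω
∠Z = arctan(-205.1/172.0) = -50.02°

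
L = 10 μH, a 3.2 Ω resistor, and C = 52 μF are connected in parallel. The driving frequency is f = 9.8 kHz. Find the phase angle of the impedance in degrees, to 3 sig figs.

-78.8°

ω = 2πf = 61580 rad/s
X_L = ωL = 0.616 Ω
X_C = 1/(ωC) = 0.312 Ω
Parallel: admittances add. Y = 1/R + 1/(jωL) + jωC
Y = (0.312 + j1.58) S
|Y| = 1.61 S → |Z| = 1/|Y| = 0.622 Ω, ∠Z = −∠Y = -78.8°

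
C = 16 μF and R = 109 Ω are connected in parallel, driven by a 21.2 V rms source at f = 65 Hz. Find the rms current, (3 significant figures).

239 mA

ω = 2πf = 408.4 rad/s
X_C = 1/(ωC) = 153 Ω
Parallel: admittances add. Y = 1/R + jωC
Y = (0.00917 + j0.00653) S
|Y| = 0.0113 S → |Z| = 1/|Y| = 88.8 Ω, ∠Z = −∠Y = -35.5°
I = V/|Z| = 21.2/88.8 = 239 mA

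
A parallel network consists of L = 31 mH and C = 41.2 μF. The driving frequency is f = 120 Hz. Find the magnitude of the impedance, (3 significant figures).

ω = 2πf = 754.0 rad/s
X_L = ωL = 23.4 Ω
X_C = 1/(ωC) = 32.2 Ω
Parallel: admittances add. Y = 1/(jωL) + jωC
Y = (0 − j0.0117) S
|Y| = 0.0117 S → |Z| = 1/|Y| = 85.3 Ω, ∠Z = −∠Y = 90.0°

85.3 Ω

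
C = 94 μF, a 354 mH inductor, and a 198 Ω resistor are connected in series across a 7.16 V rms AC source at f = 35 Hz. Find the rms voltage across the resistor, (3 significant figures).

7.08 V

ω = 2πf = 219.9 rad/s
X_L = ωL = 77.8 Ω
X_C = 1/(ωC) = 48.4 Ω
Net reactance X = X_L − X_C = 29.5 Ω
Z = 198 + j29.5 Ω
|Z| = √(198² + 29.5²) = 200 Ω
I = V/|Z| = 35.8 mA
V_R = I·|Z_R| = 0.0358 × 198 = 7.08 V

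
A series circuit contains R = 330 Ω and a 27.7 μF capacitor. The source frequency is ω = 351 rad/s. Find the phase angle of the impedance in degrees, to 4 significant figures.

-17.31°

X_C = 1/(ωC) = 102.9 Ω
Z = 330.0 − j102.9 Ω
|Z| = √(330.0² + 102.9²) = 345.7 Ω
∠Z = arctan(-102.9/330.0) = -17.31°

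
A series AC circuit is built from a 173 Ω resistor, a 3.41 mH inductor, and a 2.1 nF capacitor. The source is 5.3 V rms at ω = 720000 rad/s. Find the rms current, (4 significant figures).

X_L = ωL = 2455 Ω
X_C = 1/(ωC) = 661.4 Ω
Net reactance X = X_L − X_C = 1794 Ω
Z = 173.0 + j1794 Ω
|Z| = √(173.0² + 1794²) = 1802 Ω
I = V/|Z| = 5.3/1802 = 2.941 mA

2.941 mA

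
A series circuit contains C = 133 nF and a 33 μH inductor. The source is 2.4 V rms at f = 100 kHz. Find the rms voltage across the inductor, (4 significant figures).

ω = 2πf = 628300 rad/s
X_L = ωL = 20.73 Ω
X_C = 1/(ωC) = 11.97 Ω
Net reactance X = X_L − X_C = 8.768 Ω
Z = j8.768 Ω
|Z| = √(0² + 8.768²) = 8.768 Ω
I = V/|Z| = 273.7 mA
V_L = I·|Z_L| = 0.2737 × 20.73 = 5.676 V

5.676 V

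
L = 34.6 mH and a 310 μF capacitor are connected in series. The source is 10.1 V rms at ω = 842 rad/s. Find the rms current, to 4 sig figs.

399.2 mA

X_L = ωL = 29.13 Ω
X_C = 1/(ωC) = 3.831 Ω
Net reactance X = X_L − X_C = 25.30 Ω
Z = j25.30 Ω
|Z| = √(0² + 25.30²) = 25.30 Ω
I = V/|Z| = 10.1/25.30 = 399.2 mA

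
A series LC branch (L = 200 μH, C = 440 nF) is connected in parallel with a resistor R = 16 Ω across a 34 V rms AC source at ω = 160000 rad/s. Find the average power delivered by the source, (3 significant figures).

72.2 W

X_L = ωL = 32.0 Ω
X_C = 1/(ωC) = 14.2 Ω
Branch 1: Z₁ = R = 16.0 Ω
Branch 2 (series LC): Z₂ = j(X_L − X_C) = j17.8 Ω
Parallel: Z = Z₁Z₂/(Z₁+Z₂), |Z| = 11.9 Ω, ∠Z = 42.0°
I = V/|Z| = 2.86 A
P = VI cos φ = 34 × 2.86 × cos(42.0°) = 72.2 W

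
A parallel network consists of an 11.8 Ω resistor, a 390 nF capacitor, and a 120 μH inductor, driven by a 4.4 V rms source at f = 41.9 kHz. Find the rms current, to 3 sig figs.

ω = 2πf = 263300 rad/s
X_L = ωL = 31.6 Ω
X_C = 1/(ωC) = 9.74 Ω
Parallel: admittances add. Y = 1/R + 1/(jωL) + jωC
Y = (0.0847 + j0.0710) S
|Y| = 0.111 S → |Z| = 1/|Y| = 9.04 Ω, ∠Z = −∠Y = -40.0°
I = V/|Z| = 4.4/9.04 = 487 mA

487 mA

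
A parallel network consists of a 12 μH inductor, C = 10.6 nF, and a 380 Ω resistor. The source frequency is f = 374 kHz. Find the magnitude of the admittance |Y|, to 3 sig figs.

ω = 2πf = 2.35e+06 rad/s
X_L = ωL = 28.2 Ω
X_C = 1/(ωC) = 40.1 Ω
Parallel: admittances add. Y = 1/R + 1/(jωL) + jωC
Y = (0.00263 − j0.0106) S
|Y| = 0.0109 S → |Z| = 1/|Y| = 91.9 Ω, ∠Z = −∠Y = 76.0°

10.9 mS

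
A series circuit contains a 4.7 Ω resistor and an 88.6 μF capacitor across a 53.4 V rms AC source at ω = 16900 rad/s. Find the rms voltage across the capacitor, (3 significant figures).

7.51 V

X_C = 1/(ωC) = 0.668 Ω
Z = 4.70 − j0.668 Ω
|Z| = √(4.70² + 0.668²) = 4.75 Ω
I = V/|Z| = 11.2 A
V_C = I·|Z_C| = 11.2 × 0.668 = 7.51 V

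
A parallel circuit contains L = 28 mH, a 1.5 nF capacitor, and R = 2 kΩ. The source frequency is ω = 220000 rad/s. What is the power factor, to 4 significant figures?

X_L = ωL = 6160 Ω
X_C = 1/(ωC) = 3030 Ω
Parallel: admittances add. Y = 1/R + 1/(jωL) + jωC
Y = (0.0005000 + j0.0001677) S
|Y| = 0.0005274 S → |Z| = 1/|Y| = 1896 Ω, ∠Z = −∠Y = -18.54°
cos φ = cos(-18.54°) = 0.9481

0.9481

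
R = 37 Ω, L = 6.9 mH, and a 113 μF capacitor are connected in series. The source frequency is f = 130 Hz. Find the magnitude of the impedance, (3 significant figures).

37.4 Ω

ω = 2πf = 816.8 rad/s
X_L = ωL = 5.64 Ω
X_C = 1/(ωC) = 10.8 Ω
Net reactance X = X_L − X_C = -5.20 Ω
Z = 37.0 − j5.20 Ω
|Z| = √(37.0² + 5.20²) = 37.4 Ω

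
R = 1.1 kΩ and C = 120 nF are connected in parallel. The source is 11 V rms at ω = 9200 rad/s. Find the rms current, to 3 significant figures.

X_C = 1/(ωC) = 906 Ω
Parallel: admittances add. Y = 1/R + jωC
Y = (0.000909 + j0.00110) S
|Y| = 0.00143 S → |Z| = 1/|Y| = 699 Ω, ∠Z = −∠Y = -50.5°
I = V/|Z| = 11/699 = 15.7 mA

15.7 mA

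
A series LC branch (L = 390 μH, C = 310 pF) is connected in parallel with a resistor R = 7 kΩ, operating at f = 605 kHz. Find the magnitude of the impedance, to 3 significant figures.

631 Ω

ω = 2πf = 3.801e+06 rad/s
X_L = ωL = 1480 Ω
X_C = 1/(ωC) = 849 Ω
Branch 1: Z₁ = R = 7000 Ω
Branch 2 (series LC): Z₂ = j(X_L − X_C) = j634 Ω
Parallel: Z = Z₁Z₂/(Z₁+Z₂), |Z| = 631 Ω, ∠Z = 84.8°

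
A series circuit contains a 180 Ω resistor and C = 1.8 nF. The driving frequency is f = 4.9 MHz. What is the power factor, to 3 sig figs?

ω = 2πf = 3.079e+07 rad/s
X_C = 1/(ωC) = 18.0 Ω
Z = 180 − j18.0 Ω
|Z| = √(180² + 18.0²) = 181 Ω
∠Z = arctan(-18.0/180) = -5.72°
cos φ = cos(-5.72°) = 0.995

0.995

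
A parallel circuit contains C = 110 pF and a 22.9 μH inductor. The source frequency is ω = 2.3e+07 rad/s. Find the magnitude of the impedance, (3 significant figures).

X_L = ωL = 527 Ω
X_C = 1/(ωC) = 395 Ω
Parallel: admittances add. Y = 1/(jωL) + jωC
Y = (0 + j0.000631) S
|Y| = 0.000631 S → |Z| = 1/|Y| = 1580 Ω, ∠Z = −∠Y = -90.0°

1580 Ω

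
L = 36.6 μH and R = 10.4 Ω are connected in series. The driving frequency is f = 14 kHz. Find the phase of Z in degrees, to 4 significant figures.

ω = 2πf = 87960 rad/s
X_L = ωL = 3.220 Ω
Z = 10.40 + j3.220 Ω
|Z| = √(10.40² + 3.220²) = 10.89 Ω
∠Z = arctan(3.220/10.40) = 17.20°

17.20°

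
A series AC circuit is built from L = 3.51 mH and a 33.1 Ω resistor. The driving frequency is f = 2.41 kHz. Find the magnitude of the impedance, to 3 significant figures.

ω = 2πf = 15140 rad/s
X_L = ωL = 53.2 Ω
Z = 33.1 + j53.2 Ω
|Z| = √(33.1² + 53.2²) = 62.6 Ω

62.6 Ω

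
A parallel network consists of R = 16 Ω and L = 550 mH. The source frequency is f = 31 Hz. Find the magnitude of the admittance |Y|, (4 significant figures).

63.19 mS

ω = 2πf = 194.8 rad/s
X_L = ωL = 107.1 Ω
Parallel: admittances add. Y = 1/R + 1/(jωL)
Y = (0.06250 − j0.009335) S
|Y| = 0.06319 S → |Z| = 1/|Y| = 15.82 Ω, ∠Z = −∠Y = 8.495°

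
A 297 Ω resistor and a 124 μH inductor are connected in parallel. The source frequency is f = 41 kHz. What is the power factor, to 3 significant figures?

ω = 2πf = 257600 rad/s
X_L = ωL = 31.9 Ω
Parallel: admittances add. Y = 1/R + 1/(jωL)
Y = (0.00337 − j0.0313) S
|Y| = 0.0315 S → |Z| = 1/|Y| = 31.8 Ω, ∠Z = −∠Y = 83.9°
cos φ = cos(83.9°) = 0.107

0.107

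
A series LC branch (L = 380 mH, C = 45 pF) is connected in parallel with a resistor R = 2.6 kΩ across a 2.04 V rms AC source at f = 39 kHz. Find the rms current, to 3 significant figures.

ω = 2πf = 245000 rad/s
X_L = ωL = 93100 Ω
X_C = 1/(ωC) = 90700 Ω
Branch 1: Z₁ = R = 2600 Ω
Branch 2 (series LC): Z₂ = j(X_L − X_C) = j2430 Ω
Parallel: Z = Z₁Z₂/(Z₁+Z₂), |Z| = 1780 Ω, ∠Z = 46.9°
I = V/|Z| = 2.04/1780 = 1.15 mA

1.15 mA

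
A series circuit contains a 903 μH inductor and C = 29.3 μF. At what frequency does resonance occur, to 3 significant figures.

ω₀ = 1/√(LC) = 1/√(0.000903 × 2.93e-05) = 6148 rad/s
f₀ = ω₀/(2π) = 978 Hz

978 Hz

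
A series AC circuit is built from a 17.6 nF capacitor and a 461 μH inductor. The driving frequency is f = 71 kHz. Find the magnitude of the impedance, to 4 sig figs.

78.29 Ω

ω = 2πf = 446100 rad/s
X_L = ωL = 205.7 Ω
X_C = 1/(ωC) = 127.4 Ω
Net reactance X = X_L − X_C = 78.29 Ω
Z = j78.29 Ω
|Z| = √(0² + 78.29²) = 78.29 Ω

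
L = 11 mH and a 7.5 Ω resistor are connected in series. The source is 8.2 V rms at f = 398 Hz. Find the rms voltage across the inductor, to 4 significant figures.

ω = 2πf = 2501 rad/s
X_L = ωL = 27.51 Ω
Z = 7.500 + j27.51 Ω
|Z| = √(7.500² + 27.51²) = 28.51 Ω
I = V/|Z| = 287.6 mA
V_L = I·|Z_L| = 0.2876 × 27.51 = 7.911 V

7.911 V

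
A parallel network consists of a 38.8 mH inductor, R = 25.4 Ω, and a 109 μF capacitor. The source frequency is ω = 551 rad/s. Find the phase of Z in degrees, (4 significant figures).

-18.64°

X_L = ωL = 21.38 Ω
X_C = 1/(ωC) = 16.65 Ω
Parallel: admittances add. Y = 1/R + 1/(jωL) + jωC
Y = (0.03937 + j0.01328) S
|Y| = 0.04155 S → |Z| = 1/|Y| = 24.07 Ω, ∠Z = −∠Y = -18.64°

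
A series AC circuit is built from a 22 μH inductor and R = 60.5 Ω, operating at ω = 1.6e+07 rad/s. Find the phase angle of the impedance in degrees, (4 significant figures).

X_L = ωL = 352.0 Ω
Z = 60.50 + j352.0 Ω
|Z| = √(60.50² + 352.0²) = 357.2 Ω
∠Z = arctan(352.0/60.50) = 80.25°

80.25°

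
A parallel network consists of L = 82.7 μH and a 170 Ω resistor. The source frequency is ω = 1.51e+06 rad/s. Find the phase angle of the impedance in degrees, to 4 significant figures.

X_L = ωL = 124.9 Ω
Parallel: admittances add. Y = 1/R + 1/(jωL)
Y = (0.005882 − j0.008008) S
|Y| = 0.009936 S → |Z| = 1/|Y| = 100.6 Ω, ∠Z = −∠Y = 53.70°

53.70°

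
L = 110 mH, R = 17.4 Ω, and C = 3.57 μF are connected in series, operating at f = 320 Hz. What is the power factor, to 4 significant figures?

0.2079

ω = 2πf = 2011 rad/s
X_L = ωL = 221.2 Ω
X_C = 1/(ωC) = 139.3 Ω
Net reactance X = X_L − X_C = 81.85 Ω
Z = 17.40 + j81.85 Ω
|Z| = √(17.40² + 81.85²) = 83.68 Ω
∠Z = arctan(81.85/17.40) = 78.00°
cos φ = cos(78.00°) = 0.2079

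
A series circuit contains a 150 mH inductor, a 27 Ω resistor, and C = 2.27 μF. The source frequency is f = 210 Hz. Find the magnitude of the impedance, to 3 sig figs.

139 Ω

ω = 2πf = 1319 rad/s
X_L = ωL = 198 Ω
X_C = 1/(ωC) = 334 Ω
Net reactance X = X_L − X_C = -136 Ω
Z = 27.0 − j136 Ω
|Z| = √(27.0² + 136²) = 139 Ω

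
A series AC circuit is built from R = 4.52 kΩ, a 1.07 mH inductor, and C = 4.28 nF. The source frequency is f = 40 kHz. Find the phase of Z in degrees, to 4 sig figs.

ω = 2πf = 251300 rad/s
X_L = ωL = 268.9 Ω
X_C = 1/(ωC) = 929.6 Ω
Net reactance X = X_L − X_C = -660.7 Ω
Z = 4520 − j660.7 Ω
|Z| = √(4520² + 660.7²) = 4568 Ω
∠Z = arctan(-660.7/4520) = -8.316°

-8.316°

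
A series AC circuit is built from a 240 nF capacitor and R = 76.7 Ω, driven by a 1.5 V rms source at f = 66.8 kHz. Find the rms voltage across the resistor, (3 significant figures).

ω = 2πf = 419700 rad/s
X_C = 1/(ωC) = 9.93 Ω
Z = 76.7 − j9.93 Ω
|Z| = √(76.7² + 9.93²) = 77.3 Ω
I = V/|Z| = 19.4 mA
V_R = I·|Z_R| = 0.0194 × 76.7 = 1.49 V

1.49 V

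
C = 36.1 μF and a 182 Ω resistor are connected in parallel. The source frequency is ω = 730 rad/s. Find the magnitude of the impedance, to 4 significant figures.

37.15 Ω

X_C = 1/(ωC) = 37.95 Ω
Parallel: admittances add. Y = 1/R + jωC
Y = (0.005495 + j0.02635) S
|Y| = 0.02692 S → |Z| = 1/|Y| = 37.15 Ω, ∠Z = −∠Y = -78.22°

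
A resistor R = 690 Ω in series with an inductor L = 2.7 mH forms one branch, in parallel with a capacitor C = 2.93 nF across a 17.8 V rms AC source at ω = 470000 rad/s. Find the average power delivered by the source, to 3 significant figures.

X_L = ωL = 1270 Ω
X_C = 1/(ωC) = 726 Ω
Branch 1 (R+jX_L): Z₁ = 690 + j1270 Ω, |Z₁| = 1440 Ω
Branch 2 (−jX_C): Z₂ = −j726 Ω
Parallel: Z = Z₁Z₂/(Z₁+Z₂), |Z| = 1190 Ω, ∠Z = -66.7°
I = V/|Z| = 14.9 mA
P = VI cos φ = 17.8 × 0.0149 × cos(-66.7°) = 105 mW

105 mW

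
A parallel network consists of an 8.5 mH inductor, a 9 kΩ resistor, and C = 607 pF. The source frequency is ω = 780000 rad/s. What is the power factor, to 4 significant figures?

X_L = ωL = 6630 Ω
X_C = 1/(ωC) = 2112 Ω
Parallel: admittances add. Y = 1/R + 1/(jωL) + jωC
Y = (0.0001111 + j0.0003226) S
|Y| = 0.0003412 S → |Z| = 1/|Y| = 2931 Ω, ∠Z = −∠Y = -71.00°
cos φ = cos(-71.00°) = 0.3256

0.3256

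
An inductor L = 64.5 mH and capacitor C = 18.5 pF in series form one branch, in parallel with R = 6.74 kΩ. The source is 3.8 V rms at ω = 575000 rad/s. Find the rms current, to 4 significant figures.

X_L = ωL = 37090 Ω
X_C = 1/(ωC) = 94010 Ω
Branch 1: Z₁ = R = 6740 Ω
Branch 2 (series LC): Z₂ = j(X_L − X_C) = −j56920 Ω
Parallel: Z = Z₁Z₂/(Z₁+Z₂), |Z| = 6693 Ω, ∠Z = -6.753°
I = V/|Z| = 3.8/6693 = 567.7 μA

567.7 μA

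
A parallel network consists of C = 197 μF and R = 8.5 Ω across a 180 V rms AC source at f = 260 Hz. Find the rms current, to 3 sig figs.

61.7 A

ω = 2πf = 1634 rad/s
X_C = 1/(ωC) = 3.11 Ω
Parallel: admittances add. Y = 1/R + jωC
Y = (0.118 + j0.322) S
|Y| = 0.343 S → |Z| = 1/|Y| = 2.92 Ω, ∠Z = −∠Y = -69.9°
I = V/|Z| = 180/2.92 = 61.7 A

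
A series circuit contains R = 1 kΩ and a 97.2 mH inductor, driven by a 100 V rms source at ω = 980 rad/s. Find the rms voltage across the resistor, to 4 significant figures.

99.55 V

X_L = ωL = 95.26 Ω
Z = 1000 + j95.26 Ω
|Z| = √(1000² + 95.26²) = 1005 Ω
I = V/|Z| = 99.55 mA
V_R = I·|Z_R| = 0.09955 × 1000 = 99.55 V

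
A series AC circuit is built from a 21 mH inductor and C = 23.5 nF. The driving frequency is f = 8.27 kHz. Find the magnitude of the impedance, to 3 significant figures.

ω = 2πf = 51960 rad/s
X_L = ωL = 1090 Ω
X_C = 1/(ωC) = 819 Ω
Net reactance X = X_L − X_C = 272 Ω
Z = j272 Ω
|Z| = √(0² + 272²) = 272 Ω

272 Ω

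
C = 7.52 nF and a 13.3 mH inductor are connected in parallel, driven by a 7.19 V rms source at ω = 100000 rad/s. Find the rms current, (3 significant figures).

X_L = ωL = 1330 Ω
X_C = 1/(ωC) = 1330 Ω
Parallel: admittances add. Y = 1/(jωL) + jωC
Y = (0 + j1.2e-07) S
|Y| = 1.2e-07 S → |Z| = 1/|Y| = 8.31e+06 Ω, ∠Z = −∠Y = -90.0°
I = V/|Z| = 7.19/8.31e+06 = 865 nA

865 nA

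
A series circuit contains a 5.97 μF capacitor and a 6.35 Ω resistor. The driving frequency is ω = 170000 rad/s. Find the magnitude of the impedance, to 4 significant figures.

6.426 Ω

X_C = 1/(ωC) = 0.9853 Ω
Z = 6.350 − j0.9853 Ω
|Z| = √(6.350² + 0.9853²) = 6.426 Ω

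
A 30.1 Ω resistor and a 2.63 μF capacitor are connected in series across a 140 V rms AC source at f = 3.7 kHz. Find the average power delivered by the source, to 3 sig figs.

503 W

ω = 2πf = 23250 rad/s
X_C = 1/(ωC) = 16.4 Ω
Z = 30.1 − j16.4 Ω
|Z| = √(30.1² + 16.4²) = 34.3 Ω
∠Z = arctan(-16.4/30.1) = -28.5°
I = V/|Z| = 4.09 A
P = VI cos φ = 140 × 4.09 × cos(-28.5°) = 503 W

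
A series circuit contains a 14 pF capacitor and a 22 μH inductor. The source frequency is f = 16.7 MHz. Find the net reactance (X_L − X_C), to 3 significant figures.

ω = 2πf = 1.049e+08 rad/s
X_L = ωL = 2310 Ω
X_C = 1/(ωC) = 681 Ω
X = 2310 − 681 = 1630 Ω

1630 Ω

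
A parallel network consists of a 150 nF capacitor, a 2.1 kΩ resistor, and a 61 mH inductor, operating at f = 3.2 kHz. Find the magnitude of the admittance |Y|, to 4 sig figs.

2.252 mS

ω = 2πf = 20110 rad/s
X_L = ωL = 1226 Ω
X_C = 1/(ωC) = 331.6 Ω
Parallel: admittances add. Y = 1/R + 1/(jωL) + jωC
Y = (0.0004762 + j0.002201) S
|Y| = 0.002252 S → |Z| = 1/|Y| = 444.1 Ω, ∠Z = −∠Y = -77.79°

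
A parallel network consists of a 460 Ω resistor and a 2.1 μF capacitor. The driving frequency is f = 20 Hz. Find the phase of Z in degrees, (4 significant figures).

ω = 2πf = 125.7 rad/s
X_C = 1/(ωC) = 3789 Ω
Parallel: admittances add. Y = 1/R + jωC
Y = (0.002174 + j0.0002639) S
|Y| = 0.002190 S → |Z| = 1/|Y| = 456.6 Ω, ∠Z = −∠Y = -6.921°

-6.921°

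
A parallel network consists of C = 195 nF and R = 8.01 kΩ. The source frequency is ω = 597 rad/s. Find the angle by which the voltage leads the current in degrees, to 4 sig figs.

X_C = 1/(ωC) = 8590 Ω
Parallel: admittances add. Y = 1/R + jωC
Y = (0.0001248 + j0.0001164) S
|Y| = 0.0001707 S → |Z| = 1/|Y| = 5858 Ω, ∠Z = −∠Y = -43.00°

-43.00°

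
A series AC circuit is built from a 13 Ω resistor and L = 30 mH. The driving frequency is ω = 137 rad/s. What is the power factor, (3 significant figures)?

X_L = ωL = 4.11 Ω
Z = 13.0 + j4.11 Ω
|Z| = √(13.0² + 4.11²) = 13.6 Ω
∠Z = arctan(4.11/13.0) = 17.5°
cos φ = cos(17.5°) = 0.953

0.953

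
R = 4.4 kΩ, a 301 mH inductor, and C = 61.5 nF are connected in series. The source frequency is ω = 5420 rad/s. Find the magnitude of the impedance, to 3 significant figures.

4610 Ω

X_L = ωL = 1630 Ω
X_C = 1/(ωC) = 3000 Ω
Net reactance X = X_L − X_C = -1370 Ω
Z = 4400 − j1370 Ω
|Z| = √(4400² + 1370²) = 4610 Ω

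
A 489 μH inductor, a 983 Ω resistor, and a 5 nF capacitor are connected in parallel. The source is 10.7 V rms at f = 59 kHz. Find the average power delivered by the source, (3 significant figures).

116 mW

ω = 2πf = 370700 rad/s
X_L = ωL = 181 Ω
X_C = 1/(ωC) = 540 Ω
Parallel: admittances add. Y = 1/R + 1/(jωL) + jωC
Y = (0.00102 − j0.00366) S
|Y| = 0.00380 S → |Z| = 1/|Y| = 263 Ω, ∠Z = −∠Y = 74.5°
I = V/|Z| = 40.7 mA
P = VI cos φ = 10.7 × 0.0407 × cos(74.5°) = 116 mW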